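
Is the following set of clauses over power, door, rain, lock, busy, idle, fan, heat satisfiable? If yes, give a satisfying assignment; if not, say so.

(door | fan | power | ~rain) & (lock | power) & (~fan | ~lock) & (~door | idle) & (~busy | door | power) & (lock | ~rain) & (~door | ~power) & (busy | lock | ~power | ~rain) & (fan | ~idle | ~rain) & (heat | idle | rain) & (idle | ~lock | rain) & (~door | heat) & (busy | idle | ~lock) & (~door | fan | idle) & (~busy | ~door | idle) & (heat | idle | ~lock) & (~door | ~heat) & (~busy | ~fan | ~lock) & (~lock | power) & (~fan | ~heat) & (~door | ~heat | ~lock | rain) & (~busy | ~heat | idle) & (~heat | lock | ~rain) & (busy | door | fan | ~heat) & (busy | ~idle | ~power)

power=T, door=F, rain=F, lock=F, busy=T, idle=T, fan=T, heat=F

Try power = False:
  (lock | power) forces lock = True.
  clause (~lock | power) is falsified — backtrack.
So power = True.
  then (~door | ~power) forces door = False.
Set rain = False.
Set lock = False.
Try busy = False:
  (busy | ~idle | ~power) forces idle = False.
  (heat | idle | rain) forces heat = True.
  (~fan | ~heat) forces fan = False.
  clause (busy | door | fan | ~heat) is falsified — backtrack.
So busy = True.
Set idle = True.
Set fan = True.
  then (~fan | ~heat) forces heat = False.
All clauses satisfied.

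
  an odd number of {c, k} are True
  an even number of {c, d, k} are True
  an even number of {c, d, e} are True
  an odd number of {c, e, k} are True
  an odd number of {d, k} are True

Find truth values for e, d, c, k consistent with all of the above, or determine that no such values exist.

e=F; d=T; c=T; k=F

{c, k}: 1 true → odd ✓
{c, d, k}: 2 true → even ✓
{c, d, e}: 2 true → even ✓
{c, e, k}: 1 true → odd ✓
{d, k}: 1 true → odd ✓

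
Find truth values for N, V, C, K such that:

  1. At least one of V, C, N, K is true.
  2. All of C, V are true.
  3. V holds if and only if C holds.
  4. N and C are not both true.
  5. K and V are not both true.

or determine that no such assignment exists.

N = False, V = True, C = True, K = False

  (1) {V, C, N, K}: 2 true — at least one ✓
  (2) {C, V}: all 2 true ✓
  (3) V=T, C=T — same ✓
  (4) N=F, C=T — not both ✓
  (5) K=F, V=T — not both ✓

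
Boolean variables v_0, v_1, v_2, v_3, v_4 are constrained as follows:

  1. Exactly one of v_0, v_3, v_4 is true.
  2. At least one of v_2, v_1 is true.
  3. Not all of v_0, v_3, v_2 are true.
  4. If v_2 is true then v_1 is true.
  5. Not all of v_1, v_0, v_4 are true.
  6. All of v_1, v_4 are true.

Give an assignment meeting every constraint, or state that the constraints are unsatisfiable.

v_0 = False, v_1 = True, v_2 = False, v_3 = False, v_4 = True

  (1) {v_0, v_3, v_4}: 1 true — exactly one ✓
  (2) {v_2, v_1}: 1 true — at least one ✓
  (3) {v_0, v_3, v_2}: 0/3 true — not all ✓
  (4) v_2=F ⇒ v_1: vacuous ✓
  (5) {v_1, v_0, v_4}: 2/3 true — not all ✓
  (6) {v_1, v_4}: all 2 true ✓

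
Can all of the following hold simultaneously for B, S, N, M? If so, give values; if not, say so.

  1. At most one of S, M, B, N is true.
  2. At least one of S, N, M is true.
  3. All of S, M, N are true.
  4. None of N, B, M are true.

No satisfying assignment exists.

Case N = True:
  Constraint (4) is violated (N=T) — contradiction.
Case N = False:
  Constraint (3) is violated (N=F) — contradiction.
Both cases fail — unsatisfiable.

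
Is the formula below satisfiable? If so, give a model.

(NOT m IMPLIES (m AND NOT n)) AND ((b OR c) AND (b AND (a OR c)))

m = True, a = True, b = True, n = False, c = False

  NOT m IMPLIES (m AND NOT n) = True
    NOT m = False
    m AND NOT n = True
      NOT n = True
  (b OR c) AND (b AND (a OR c)) = True
    b OR c = True
    b AND (a OR c) = True
      a OR c = True
Both conjuncts True, so the formula holds.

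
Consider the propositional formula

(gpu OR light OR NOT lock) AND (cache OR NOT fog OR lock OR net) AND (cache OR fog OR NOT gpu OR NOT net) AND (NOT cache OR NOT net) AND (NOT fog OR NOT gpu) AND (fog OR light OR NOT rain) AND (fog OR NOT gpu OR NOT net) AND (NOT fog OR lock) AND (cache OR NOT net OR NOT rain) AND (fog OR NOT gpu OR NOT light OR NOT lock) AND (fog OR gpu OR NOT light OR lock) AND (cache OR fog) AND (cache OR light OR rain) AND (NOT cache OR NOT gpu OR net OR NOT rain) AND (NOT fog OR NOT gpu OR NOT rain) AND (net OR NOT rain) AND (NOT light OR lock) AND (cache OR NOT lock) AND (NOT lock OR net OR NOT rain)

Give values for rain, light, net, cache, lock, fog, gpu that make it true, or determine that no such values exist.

Try rain = True:
  (net OR NOT rain) forces net = True.
  (NOT cache OR NOT net) forces cache = False.
  clause (cache OR NOT net OR NOT rain) is falsified — backtrack.
So rain = False.
Set light = False.
  then (cache OR light OR rain) forces cache = True.
  then (NOT cache OR NOT net) forces net = False.
Set lock = True.
  then (gpu OR light OR NOT lock) forces gpu = True.
  then (NOT fog OR NOT gpu) forces fog = False.
All clauses satisfied.

rain = False, light = False, net = False, cache = True, lock = True, fog = False, gpu = True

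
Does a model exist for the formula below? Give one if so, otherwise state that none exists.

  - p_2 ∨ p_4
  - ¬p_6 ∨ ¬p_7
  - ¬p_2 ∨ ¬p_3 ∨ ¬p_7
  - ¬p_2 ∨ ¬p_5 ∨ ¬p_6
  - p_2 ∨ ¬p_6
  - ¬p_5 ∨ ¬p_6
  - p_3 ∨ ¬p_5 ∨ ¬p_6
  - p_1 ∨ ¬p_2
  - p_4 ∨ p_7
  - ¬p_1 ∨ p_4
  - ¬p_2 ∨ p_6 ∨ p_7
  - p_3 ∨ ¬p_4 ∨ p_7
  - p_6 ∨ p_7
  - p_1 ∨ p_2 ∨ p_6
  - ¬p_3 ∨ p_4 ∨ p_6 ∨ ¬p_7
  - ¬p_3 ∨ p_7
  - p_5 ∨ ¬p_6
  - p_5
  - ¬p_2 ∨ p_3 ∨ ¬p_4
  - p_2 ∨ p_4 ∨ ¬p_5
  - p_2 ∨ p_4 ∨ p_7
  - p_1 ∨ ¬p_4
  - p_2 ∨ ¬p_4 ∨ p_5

p_1 = True; p_2 = False; p_3 = True; p_4 = True; p_5 = True; p_6 = False; p_7 = True

Unit clause (p_5) forces p_5 = True.
In (¬p_5 ∨ ¬p_6) only ¬p_6 is left, so p_6 = False.
In (p_6 ∨ p_7) only p_7 is left, so p_7 = True.
Try p_1 = False:
  (p_1 ∨ ¬p_2) forces p_2 = False.
  clause (p_1 ∨ p_2 ∨ p_6) is falsified — backtrack.
So p_1 = True.
  then (¬p_1 ∨ p_4) forces p_4 = True.
Try p_2 = True:
  (¬p_2 ∨ ¬p_3 ∨ ¬p_7) forces p_3 = False.
  clause (¬p_2 ∨ p_3 ∨ ¬p_4) is falsified — backtrack.
So p_2 = False.
Set p_3 = True.
All clauses satisfied.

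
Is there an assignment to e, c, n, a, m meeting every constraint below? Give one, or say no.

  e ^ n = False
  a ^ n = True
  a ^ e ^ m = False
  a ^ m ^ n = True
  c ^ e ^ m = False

The formula is unsatisfiable.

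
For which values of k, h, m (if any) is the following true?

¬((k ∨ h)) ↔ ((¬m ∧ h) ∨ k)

k=F, h=T, m=T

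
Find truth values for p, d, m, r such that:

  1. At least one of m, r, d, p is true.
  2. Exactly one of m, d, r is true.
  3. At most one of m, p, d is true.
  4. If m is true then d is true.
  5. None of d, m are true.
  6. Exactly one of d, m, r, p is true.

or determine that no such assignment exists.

p = False, d = False, m = False, r = True

  (1) {m, r, d, p}: 1 true — at least one ✓
  (2) {m, d, r}: 1 true — exactly one ✓
  (3) {m, p, d}: 0 true — at most one ✓
  (4) m=F ⇒ d: vacuous ✓
  (5) {d, m}: 0 true — none ✓
  (6) {d, m, r, p}: 1 true — exactly one ✓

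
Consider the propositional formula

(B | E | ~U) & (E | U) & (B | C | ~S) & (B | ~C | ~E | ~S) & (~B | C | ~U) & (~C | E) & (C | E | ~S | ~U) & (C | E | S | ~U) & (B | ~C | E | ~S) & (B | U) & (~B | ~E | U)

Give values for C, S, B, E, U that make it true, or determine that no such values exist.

C = True; S = False; B = False; E = True; U = True

Set C = True.
  then (~C | E) forces E = True.
Set S = False.
Set B = False.
  then (B | U) forces U = True.
All clauses satisfied.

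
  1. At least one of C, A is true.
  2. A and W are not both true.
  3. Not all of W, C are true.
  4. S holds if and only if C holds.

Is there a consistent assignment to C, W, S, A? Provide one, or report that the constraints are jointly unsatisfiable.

C = True; W = False; S = True; A = True

  (1) {C, A}: 2 true — at least one ✓
  (2) A=T, W=F — not both ✓
  (3) {W, C}: 1/2 true — not all ✓
  (4) S=T, C=T — same ✓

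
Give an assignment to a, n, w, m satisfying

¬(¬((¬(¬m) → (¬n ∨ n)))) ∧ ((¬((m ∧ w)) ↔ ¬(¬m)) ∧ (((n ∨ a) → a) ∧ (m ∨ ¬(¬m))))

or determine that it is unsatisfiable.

a = True, n = True, w = False, m = True

  ¬(¬((¬(¬m) → (¬n ∨ n)))) = True
    ¬((¬(¬m) → (¬n ∨ n))) = False
      ¬(¬m) → (¬n ∨ n) = True
        ¬(¬m) = True
          ¬m = False
        ¬n ∨ n = True
          ¬n = False
  (¬((m ∧ w)) ↔ ¬(¬m)) ∧ (((n ∨ a) → a) ∧ (m ∨ ¬(¬m))) = True
    ¬((m ∧ w)) ↔ ¬(¬m) = True
      ¬((m ∧ w)) = True
        m ∧ w = False
      ¬(¬m) = True
        ¬m = False
    ((n ∨ a) → a) ∧ (m ∨ ¬(¬m)) = True
      (n ∨ a) → a = True
        n ∨ a = True
      m ∨ ¬(¬m) = True
        ¬(¬m) = True
          ¬m = False
Both conjuncts True, so the formula holds.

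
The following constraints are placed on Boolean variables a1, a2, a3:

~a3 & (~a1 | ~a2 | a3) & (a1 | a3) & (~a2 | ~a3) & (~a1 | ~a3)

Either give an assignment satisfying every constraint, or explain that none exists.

a1 = True; a2 = False; a3 = False

Unit clause (~a3) forces a3 = False.
In (a1 | a3) only a1 is left, so a1 = True.
In (~a1 | ~a2 | a3) only ~a2 is left, so a2 = False.
Check each clause:
  (~a3): ~a3 holds.
  (~a1 | ~a2 | a3): ~a2 holds.
  (a1 | a3): a1 holds.
  (~a2 | ~a3): ~a2 holds.
  (~a1 | ~a3): ~a3 holds.
All clauses satisfied.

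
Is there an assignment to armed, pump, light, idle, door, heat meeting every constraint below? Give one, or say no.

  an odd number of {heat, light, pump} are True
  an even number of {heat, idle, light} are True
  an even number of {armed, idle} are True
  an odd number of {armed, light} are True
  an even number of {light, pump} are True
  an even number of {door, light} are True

armed = True, pump = False, light = False, idle = True, door = False, heat = True

{heat, light, pump}: 1 true → odd ✓
{heat, idle, light}: 2 true → even ✓
{armed, idle}: 2 true → even ✓
{armed, light}: 1 true → odd ✓
{light, pump}: 0 true → even ✓
{door, light}: 0 true → even ✓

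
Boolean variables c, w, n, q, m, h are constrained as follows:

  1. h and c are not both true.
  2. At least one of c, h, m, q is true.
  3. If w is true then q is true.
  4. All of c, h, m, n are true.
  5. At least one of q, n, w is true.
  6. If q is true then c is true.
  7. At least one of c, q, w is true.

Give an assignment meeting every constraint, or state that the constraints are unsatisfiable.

Case c = True:
  (1) with c=T forces h = False.
  Constraint (4) is violated (h=F) — contradiction.
Case c = False:
  Constraint (4) is violated (c=F) — contradiction.
Both cases fail — unsatisfiable.

Unsatisfiable — no assignment works.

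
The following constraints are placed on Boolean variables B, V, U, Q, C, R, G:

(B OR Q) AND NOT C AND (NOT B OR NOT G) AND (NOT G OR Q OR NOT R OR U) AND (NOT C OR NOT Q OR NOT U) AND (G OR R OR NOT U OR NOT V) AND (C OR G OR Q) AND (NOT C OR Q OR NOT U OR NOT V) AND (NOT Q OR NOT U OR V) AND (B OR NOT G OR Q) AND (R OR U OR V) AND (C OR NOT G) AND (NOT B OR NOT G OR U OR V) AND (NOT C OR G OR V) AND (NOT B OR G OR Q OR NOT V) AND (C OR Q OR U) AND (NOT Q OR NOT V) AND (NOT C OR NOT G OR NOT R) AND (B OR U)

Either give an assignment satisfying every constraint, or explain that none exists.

Unit clause (NOT C) forces C = False.
In (C OR NOT G) only NOT G is left, so G = False.
In (C OR G OR Q) only Q is left, so Q = True.
In (NOT Q OR NOT V) only NOT V is left, so V = False.
In (NOT Q OR NOT U OR V) only NOT U is left, so U = False.
In (R OR U OR V) only R is left, so R = True.
In (B OR U) only B is left, so B = True.
All clauses satisfied.

B=T; V=F; U=F; Q=T; C=F; R=T; G=F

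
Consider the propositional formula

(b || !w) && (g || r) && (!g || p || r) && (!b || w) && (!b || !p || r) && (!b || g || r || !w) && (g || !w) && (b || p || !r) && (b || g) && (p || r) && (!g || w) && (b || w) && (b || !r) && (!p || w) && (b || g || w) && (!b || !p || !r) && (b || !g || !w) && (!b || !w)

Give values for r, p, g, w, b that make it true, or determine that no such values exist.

Case w = True:
  (b || !w) forces b = True.
  Clause (!b || !w) is falsified — contradiction.
Case w = False:
  (!b || w) forces b = False.
  Clause (b || w) is falsified — contradiction.
Both cases fail, so the formula is unsatisfiable.

Unsatisfiable — no assignment works.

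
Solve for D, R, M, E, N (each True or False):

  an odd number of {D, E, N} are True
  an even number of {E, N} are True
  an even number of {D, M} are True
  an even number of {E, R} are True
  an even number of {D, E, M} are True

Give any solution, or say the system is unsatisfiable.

D: True, R: False, M: True, E: False, N: False

{D, E, N}: 1 true → odd ✓
{E, N}: 0 true → even ✓
{D, M}: 2 true → even ✓
{E, R}: 0 true → even ✓
{D, E, M}: 2 true → even ✓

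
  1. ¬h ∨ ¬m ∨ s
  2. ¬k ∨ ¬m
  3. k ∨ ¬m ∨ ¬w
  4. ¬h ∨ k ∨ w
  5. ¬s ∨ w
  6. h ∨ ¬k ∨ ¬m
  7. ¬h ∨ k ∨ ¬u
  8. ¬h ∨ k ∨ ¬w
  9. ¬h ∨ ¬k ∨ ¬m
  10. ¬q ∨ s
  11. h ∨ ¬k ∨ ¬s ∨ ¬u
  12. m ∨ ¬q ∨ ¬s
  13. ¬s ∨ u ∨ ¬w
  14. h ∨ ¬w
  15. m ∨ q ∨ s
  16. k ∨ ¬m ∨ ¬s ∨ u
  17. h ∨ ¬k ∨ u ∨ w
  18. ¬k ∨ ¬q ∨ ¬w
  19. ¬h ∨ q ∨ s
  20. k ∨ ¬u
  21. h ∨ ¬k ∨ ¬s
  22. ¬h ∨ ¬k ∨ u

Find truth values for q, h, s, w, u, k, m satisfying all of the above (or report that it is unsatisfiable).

q = False, h = False, s = False, w = False, u = False, k = False, m = True

Try q = True:
  (¬q ∨ s) forces s = True.
  (¬s ∨ w) forces w = True.
  (m ∨ ¬q ∨ ¬s) forces m = True.
  (¬k ∨ ¬m) forces k = False.
  clause (k ∨ ¬m ∨ ¬w) is falsified — backtrack.
So q = False.
Set h = False.
  then (h ∨ ¬w) forces w = False.
  then (¬s ∨ w) forces s = False.
  then (m ∨ q ∨ s) forces m = True.
  then (¬k ∨ ¬m) forces k = False.
  then (k ∨ ¬u) forces u = False.
All clauses satisfied.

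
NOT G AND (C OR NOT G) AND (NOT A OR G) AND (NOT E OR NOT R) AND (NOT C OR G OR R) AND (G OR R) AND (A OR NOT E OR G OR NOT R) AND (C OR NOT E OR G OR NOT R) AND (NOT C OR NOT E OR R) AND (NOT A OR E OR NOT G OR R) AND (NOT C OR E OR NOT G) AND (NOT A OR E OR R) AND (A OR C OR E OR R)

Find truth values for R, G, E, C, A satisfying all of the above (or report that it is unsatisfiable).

R=T; G=F; E=F; C=T; A=F

Unit clause (NOT G) forces G = False.
In (NOT A OR G) only NOT A is left, so A = False.
In (G OR R) only R is left, so R = True.
In (A OR NOT E OR G OR NOT R) only NOT E is left, so E = False.
Set C = True.
All clauses satisfied.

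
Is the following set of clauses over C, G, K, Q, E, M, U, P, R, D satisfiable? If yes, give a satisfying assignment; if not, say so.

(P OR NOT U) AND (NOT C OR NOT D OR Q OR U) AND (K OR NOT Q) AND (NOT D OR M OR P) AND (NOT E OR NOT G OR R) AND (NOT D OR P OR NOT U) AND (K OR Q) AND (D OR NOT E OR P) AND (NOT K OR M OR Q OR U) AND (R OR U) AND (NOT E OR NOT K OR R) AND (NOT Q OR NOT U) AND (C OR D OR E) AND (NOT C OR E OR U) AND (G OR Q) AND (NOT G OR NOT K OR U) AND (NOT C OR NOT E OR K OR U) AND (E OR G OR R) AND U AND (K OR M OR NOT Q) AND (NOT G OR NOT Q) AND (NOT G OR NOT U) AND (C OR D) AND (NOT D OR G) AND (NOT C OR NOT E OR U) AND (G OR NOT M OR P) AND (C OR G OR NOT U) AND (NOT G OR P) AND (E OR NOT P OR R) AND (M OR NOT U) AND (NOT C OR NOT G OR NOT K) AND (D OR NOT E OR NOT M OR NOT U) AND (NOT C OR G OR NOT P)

The formula is unsatisfiable.

Case G = True:
  (U) forces U = True.
  Clause (NOT G OR NOT U) is falsified — contradiction.
Case G = False:
  (G OR Q) forces Q = True.
  (K OR NOT Q) forces K = True.
  (NOT Q OR NOT U) forces U = False.
  Clause (U) is falsified — contradiction.
Both cases fail, so the formula is unsatisfiable.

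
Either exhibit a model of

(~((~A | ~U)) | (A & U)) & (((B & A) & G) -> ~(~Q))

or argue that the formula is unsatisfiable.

A: True; B: False; Q: False; G: False; U: True

  ~((~A | ~U)) | (A & U) = True
    ~((~A | ~U)) = True
      ~A | ~U = False
        ~A = False
        ~U = False
    A & U = True
  ((B & A) & G) -> ~(~Q) = True
    (B & A) & G = False
      B & A = False
    ~(~Q) = False
      ~Q = True
Both conjuncts True, so the formula holds.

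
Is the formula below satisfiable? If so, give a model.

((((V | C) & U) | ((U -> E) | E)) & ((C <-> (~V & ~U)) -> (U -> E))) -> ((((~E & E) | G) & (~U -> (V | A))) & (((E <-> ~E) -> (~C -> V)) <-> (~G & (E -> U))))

V = True; G = False; A = False; C = False; E = False; U = True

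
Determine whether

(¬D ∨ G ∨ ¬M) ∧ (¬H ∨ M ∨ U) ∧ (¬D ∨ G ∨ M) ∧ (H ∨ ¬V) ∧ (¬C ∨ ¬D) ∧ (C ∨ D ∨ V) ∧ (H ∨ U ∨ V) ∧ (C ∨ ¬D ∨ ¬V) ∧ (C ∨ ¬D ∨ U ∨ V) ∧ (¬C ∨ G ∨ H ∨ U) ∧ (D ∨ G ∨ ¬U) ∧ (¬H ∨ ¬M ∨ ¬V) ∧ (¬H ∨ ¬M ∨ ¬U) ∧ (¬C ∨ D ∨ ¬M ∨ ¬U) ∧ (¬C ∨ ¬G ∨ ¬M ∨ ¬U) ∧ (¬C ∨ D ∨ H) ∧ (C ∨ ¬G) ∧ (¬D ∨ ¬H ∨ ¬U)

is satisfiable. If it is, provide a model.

M=F, D=F, V=T, G=T, H=T, C=T, U=T

Set M = False.
Set D = False.
Set V = True.
  then (H ∨ ¬V) forces H = True.
  then (¬H ∨ M ∨ U) forces U = True.
  then (D ∨ G ∨ ¬U) forces G = True.
  then (C ∨ ¬G) forces C = True.
All clauses satisfied.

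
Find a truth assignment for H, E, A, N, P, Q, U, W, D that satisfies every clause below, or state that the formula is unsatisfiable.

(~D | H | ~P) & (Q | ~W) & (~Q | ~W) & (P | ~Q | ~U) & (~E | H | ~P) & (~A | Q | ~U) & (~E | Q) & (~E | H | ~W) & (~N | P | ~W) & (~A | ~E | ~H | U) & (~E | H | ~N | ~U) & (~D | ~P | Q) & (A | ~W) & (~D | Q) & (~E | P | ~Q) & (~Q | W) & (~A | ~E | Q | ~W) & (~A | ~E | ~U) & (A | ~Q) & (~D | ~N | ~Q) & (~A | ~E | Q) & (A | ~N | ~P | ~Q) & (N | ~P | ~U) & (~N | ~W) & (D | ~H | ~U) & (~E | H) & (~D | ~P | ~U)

H: False; E: False; A: False; N: True; P: True; Q: False; U: False; W: False; D: False

Set H = False.
  then (~E | H) forces E = False.
Set A = False.
  then (A | ~W) forces W = False.
  then (~Q | W) forces Q = False.
  then (~D | Q) forces D = False.
Set N = True.
Set P = True.
Set U = False.
All clauses satisfied.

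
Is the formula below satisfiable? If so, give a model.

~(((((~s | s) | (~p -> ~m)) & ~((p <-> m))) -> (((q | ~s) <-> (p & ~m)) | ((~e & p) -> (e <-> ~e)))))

q = False, e = False, m = False, p = True, s = True

  ~(((((~s | s) | (~p -> ~m)) & ~((p <-> m))) -> (((q | ~s) <-> (p & ~m)) | ((~e & p) -> (e <-> ~e))))) = True
    (((~s | s) | (~p -> ~m)) & ~((p <-> m))) -> (((q | ~s) <-> (p & ~m)) | ((~e & p) -> (e <-> ~e))) = False
      ((~s | s) | (~p -> ~m)) & ~((p <-> m)) = True
        (~s | s) | (~p -> ~m) = True
          ~s | s = True
            ~s = False
          ~p -> ~m = True
            ~p = False
            ~m = True
        ~((p <-> m)) = True
          p <-> m = False
      ((q | ~s) <-> (p & ~m)) | ((~e & p) -> (e <-> ~e)) = False
        (q | ~s) <-> (p & ~m) = False
          q | ~s = False
            ~s = False
          p & ~m = True
            ~m = True
        (~e & p) -> (e <-> ~e) = False
          ~e & p = True
            ~e = True
          e <-> ~e = False
            ~e = True
The formula evaluates to True.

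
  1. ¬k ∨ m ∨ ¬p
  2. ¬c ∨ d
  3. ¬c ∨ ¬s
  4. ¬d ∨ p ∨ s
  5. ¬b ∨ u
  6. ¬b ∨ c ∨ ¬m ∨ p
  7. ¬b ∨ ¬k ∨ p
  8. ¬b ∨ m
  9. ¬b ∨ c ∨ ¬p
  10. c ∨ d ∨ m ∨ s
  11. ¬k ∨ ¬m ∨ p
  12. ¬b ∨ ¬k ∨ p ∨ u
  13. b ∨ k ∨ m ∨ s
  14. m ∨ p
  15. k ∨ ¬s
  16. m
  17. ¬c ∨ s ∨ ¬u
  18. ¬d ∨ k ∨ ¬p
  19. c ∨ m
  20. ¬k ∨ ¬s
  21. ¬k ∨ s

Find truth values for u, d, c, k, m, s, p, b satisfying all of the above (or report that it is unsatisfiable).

u: True, d: False, c: False, k: False, m: True, s: False, p: False, b: False

Unit clause (m) forces m = True.
Set u = True.
Set d = False.
  then (¬c ∨ d) forces c = False.
Try k = True:
  (¬k ∨ ¬m ∨ p) forces p = True.
  (¬b ∨ c ∨ ¬p) forces b = False.
  (¬k ∨ ¬s) forces s = False.
  clause (¬k ∨ s) is falsified — backtrack.
So k = False.
  then (k ∨ ¬s) forces s = False.
Set p = False.
  then (¬b ∨ c ∨ ¬m ∨ p) forces b = False.
All clauses satisfied.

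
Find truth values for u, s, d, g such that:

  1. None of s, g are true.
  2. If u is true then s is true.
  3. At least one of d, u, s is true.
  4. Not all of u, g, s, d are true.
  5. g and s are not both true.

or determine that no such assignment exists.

u: False; s: False; d: True; g: False

  (1) {s, g}: 0 true — none ✓
  (2) u=F ⇒ s: vacuous ✓
  (3) {d, u, s}: 1 true — at least one ✓
  (4) {u, g, s, d}: 1/4 true — not all ✓
  (5) g=F, s=F — not both ✓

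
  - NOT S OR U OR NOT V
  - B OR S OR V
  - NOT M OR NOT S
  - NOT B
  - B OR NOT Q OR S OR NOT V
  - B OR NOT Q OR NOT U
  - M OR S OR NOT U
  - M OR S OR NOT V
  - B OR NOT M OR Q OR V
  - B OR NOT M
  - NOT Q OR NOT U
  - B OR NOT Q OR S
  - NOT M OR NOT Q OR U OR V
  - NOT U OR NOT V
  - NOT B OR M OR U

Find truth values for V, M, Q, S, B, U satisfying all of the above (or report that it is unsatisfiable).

V = False; M = False; Q = True; S = True; B = False; U = False

Unit clause (NOT B) forces B = False.
In (B OR NOT M) only NOT M is left, so M = False.
Set V = False.
  then (B OR S OR V) forces S = True.
Set Q = True.
  then (B OR NOT Q OR NOT U) forces U = False.
All clauses satisfied.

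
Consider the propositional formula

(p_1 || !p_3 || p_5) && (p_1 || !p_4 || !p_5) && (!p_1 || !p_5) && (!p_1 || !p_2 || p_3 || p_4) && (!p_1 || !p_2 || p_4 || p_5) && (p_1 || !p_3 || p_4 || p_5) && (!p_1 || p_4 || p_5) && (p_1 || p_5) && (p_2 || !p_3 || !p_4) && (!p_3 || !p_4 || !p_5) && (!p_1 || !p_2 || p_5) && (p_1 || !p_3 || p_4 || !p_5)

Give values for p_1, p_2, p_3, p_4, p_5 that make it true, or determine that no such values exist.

Set p_1 = False.
  then (p_1 || p_5) forces p_5 = True.
  then (p_1 || !p_4 || !p_5) forces p_4 = False.
  then (p_1 || !p_3 || p_4 || !p_5) forces p_3 = False.
Set p_2 = True.
All clauses satisfied.

p_1 = False, p_2 = True, p_3 = False, p_4 = False, p_5 = True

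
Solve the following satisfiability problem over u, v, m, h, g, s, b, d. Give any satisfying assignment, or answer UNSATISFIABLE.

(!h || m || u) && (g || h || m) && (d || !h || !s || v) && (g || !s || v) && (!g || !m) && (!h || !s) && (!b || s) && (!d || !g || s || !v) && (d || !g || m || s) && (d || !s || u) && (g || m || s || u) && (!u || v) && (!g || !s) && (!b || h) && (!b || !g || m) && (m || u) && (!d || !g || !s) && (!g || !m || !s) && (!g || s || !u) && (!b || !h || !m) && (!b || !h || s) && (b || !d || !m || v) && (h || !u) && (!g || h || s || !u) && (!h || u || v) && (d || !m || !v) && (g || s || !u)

u = False, v = False, m = True, h = False, g = False, s = False, b = False, d = False

Set u = False.
  then (m || u) forces m = True.
  then (!g || !m) forces g = False.
Set v = False.
  then (g || !s || v) forces s = False.
  then (!b || s) forces b = False.
  then (b || !d || !m || v) forces d = False.
  then (!h || u || v) forces h = False.
All clauses satisfied.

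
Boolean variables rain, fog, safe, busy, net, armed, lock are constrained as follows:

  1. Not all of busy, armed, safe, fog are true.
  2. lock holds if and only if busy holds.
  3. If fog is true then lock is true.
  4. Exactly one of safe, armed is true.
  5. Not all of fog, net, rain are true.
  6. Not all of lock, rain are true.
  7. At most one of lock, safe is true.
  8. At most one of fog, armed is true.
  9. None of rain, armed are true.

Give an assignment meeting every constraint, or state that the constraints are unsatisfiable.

rain = False; fog = False; safe = True; busy = False; net = False; armed = False; lock = False

  (1) {busy, armed, safe, fog}: 1/4 true — not all ✓
  (2) lock=F, busy=F — same ✓
  (3) fog=F ⇒ lock: vacuous ✓
  (4) {safe, armed}: 1 true — exactly one ✓
  (5) {fog, net, rain}: 0/3 true — not all ✓
  (6) {lock, rain}: 0/2 true — not all ✓
  (7) {lock, safe}: 1 true — at most one ✓
  (8) {fog, armed}: 0 true — at most one ✓
  (9) {rain, armed}: 0 true — none ✓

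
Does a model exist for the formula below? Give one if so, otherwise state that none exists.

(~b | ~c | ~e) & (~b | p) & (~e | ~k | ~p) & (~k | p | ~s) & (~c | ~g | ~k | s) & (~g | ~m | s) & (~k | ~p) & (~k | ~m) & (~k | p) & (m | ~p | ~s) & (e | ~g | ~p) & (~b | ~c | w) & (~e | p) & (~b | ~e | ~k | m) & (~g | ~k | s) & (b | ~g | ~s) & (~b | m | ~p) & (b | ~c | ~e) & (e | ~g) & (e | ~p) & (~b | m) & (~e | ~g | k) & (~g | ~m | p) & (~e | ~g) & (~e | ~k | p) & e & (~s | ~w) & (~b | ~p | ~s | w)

Unit clause (e) forces e = True.
In (~e | p) only p is left, so p = True.
In (~e | ~g) only ~g is left, so g = False.
In (~e | ~k | ~p) only ~k is left, so k = False.
Set w = False.
Set b = True.
  then (~b | ~c | ~e) forces c = False.
  then (~b | m | ~p) forces m = True.
  then (~b | ~p | ~s | w) forces s = False.
All clauses satisfied.

w = False; e = True; b = True; m = True; g = False; p = True; k = False; c = False; s = False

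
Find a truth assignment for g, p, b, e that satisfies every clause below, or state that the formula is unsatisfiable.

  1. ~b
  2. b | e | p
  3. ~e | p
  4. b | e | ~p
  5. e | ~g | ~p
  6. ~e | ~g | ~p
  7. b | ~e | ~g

g: False, p: True, b: False, e: True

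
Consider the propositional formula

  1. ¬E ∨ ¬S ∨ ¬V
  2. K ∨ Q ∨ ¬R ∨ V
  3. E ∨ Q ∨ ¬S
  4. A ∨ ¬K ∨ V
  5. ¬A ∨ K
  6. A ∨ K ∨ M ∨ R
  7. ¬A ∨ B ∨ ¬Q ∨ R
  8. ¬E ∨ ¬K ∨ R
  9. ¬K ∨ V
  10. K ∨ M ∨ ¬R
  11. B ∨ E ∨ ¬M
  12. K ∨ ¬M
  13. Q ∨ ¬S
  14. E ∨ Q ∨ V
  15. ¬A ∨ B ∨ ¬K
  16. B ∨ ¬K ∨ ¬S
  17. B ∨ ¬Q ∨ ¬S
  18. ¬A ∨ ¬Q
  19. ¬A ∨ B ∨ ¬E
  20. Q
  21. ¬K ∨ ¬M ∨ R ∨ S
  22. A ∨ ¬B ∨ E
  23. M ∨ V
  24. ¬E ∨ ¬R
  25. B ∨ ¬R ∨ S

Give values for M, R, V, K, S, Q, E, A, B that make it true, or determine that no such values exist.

M=F, R=F, V=T, K=T, S=F, Q=T, E=F, A=F, B=F

Unit clause (Q) forces Q = True.
In (¬A ∨ ¬Q) only ¬A is left, so A = False.
Set M = False.
  then (M ∨ V) forces V = True.
Try R = True:
  (K ∨ M ∨ ¬R) forces K = True.
  (¬E ∨ ¬R) forces E = False.
  (A ∨ ¬B ∨ E) forces B = False.
  (B ∨ ¬K ∨ ¬S) forces S = False.
  clause (B ∨ ¬R ∨ S) is falsified — backtrack.
So R = False.
  then (A ∨ K ∨ M ∨ R) forces K = True.
  then (¬E ∨ ¬K ∨ R) forces E = False.
  then (A ∨ ¬B ∨ E) forces B = False.
  then (B ∨ ¬K ∨ ¬S) forces S = False.
All clauses satisfied.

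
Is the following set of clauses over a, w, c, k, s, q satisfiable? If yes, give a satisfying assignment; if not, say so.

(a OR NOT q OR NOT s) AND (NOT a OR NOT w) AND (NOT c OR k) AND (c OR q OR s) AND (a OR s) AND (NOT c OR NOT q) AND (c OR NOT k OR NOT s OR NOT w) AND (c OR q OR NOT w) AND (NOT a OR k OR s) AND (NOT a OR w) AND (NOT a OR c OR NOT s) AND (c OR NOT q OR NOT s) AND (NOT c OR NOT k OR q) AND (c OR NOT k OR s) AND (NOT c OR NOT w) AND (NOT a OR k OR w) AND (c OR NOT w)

a: False, w: False, c: False, k: True, s: True, q: False

Try a = True:
  (NOT a OR NOT w) forces w = False.
  clause (NOT a OR w) is falsified — backtrack.
So a = False.
  then (a OR s) forces s = True.
  then (a OR NOT q OR NOT s) forces q = False.
Set w = False.
Try c = True:
  (NOT c OR k) forces k = True.
  clause (NOT c OR NOT k OR q) is falsified — backtrack.
So c = False.
Set k = True.
All clauses satisfied.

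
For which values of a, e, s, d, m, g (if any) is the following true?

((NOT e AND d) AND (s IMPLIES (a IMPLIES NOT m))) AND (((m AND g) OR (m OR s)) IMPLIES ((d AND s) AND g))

a = False, e = False, s = True, d = True, m = False, g = True

  (NOT e AND d) AND (s IMPLIES (a IMPLIES NOT m)) = True
    NOT e AND d = True
      NOT e = True
    s IMPLIES (a IMPLIES NOT m) = True
      a IMPLIES NOT m = True
        NOT m = True
  ((m AND g) OR (m OR s)) IMPLIES ((d AND s) AND g) = True
    (m AND g) OR (m OR s) = True
      m AND g = False
      m OR s = True
    (d AND s) AND g = True
      d AND s = True
Both conjuncts True, so the formula holds.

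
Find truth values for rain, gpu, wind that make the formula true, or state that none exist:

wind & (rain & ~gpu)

rain: True, gpu: False, wind: True

  rain & ~gpu = True
    ~gpu = True
Both conjuncts True, so the formula holds.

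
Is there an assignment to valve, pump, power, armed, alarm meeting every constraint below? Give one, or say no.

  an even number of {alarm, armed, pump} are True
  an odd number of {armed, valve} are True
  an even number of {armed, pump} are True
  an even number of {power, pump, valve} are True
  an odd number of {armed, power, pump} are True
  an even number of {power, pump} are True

valve: False; pump: True; power: True; armed: True; alarm: False

{alarm, armed, pump}: 2 true → even ✓
{armed, valve}: 1 true → odd ✓
{armed, pump}: 2 true → even ✓
{power, pump, valve}: 2 true → even ✓
{armed, power, pump}: 3 true → odd ✓
{power, pump}: 2 true → even ✓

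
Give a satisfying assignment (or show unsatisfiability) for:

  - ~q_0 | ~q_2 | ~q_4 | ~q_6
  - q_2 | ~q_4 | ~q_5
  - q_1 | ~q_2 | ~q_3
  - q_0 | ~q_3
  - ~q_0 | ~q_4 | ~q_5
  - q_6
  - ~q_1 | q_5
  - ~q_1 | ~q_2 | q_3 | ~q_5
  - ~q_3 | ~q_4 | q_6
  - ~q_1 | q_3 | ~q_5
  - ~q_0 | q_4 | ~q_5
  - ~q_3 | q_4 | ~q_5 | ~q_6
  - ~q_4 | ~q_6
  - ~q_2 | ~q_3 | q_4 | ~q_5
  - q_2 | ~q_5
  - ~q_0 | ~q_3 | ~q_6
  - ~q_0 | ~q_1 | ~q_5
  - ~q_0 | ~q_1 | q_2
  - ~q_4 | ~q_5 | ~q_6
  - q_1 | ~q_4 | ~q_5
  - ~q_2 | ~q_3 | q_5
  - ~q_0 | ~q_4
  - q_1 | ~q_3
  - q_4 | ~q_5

q_0: False; q_1: False; q_2: False; q_3: False; q_4: False; q_5: False; q_6: True

Unit clause (q_6) forces q_6 = True.
In (~q_4 | ~q_6) only ~q_4 is left, so q_4 = False.
In (q_4 | ~q_5) only ~q_5 is left, so q_5 = False.
In (~q_1 | q_5) only ~q_1 is left, so q_1 = False.
In (q_1 | ~q_3) only ~q_3 is left, so q_3 = False.
Set q_0 = False.
Set q_2 = False.
All clauses satisfied.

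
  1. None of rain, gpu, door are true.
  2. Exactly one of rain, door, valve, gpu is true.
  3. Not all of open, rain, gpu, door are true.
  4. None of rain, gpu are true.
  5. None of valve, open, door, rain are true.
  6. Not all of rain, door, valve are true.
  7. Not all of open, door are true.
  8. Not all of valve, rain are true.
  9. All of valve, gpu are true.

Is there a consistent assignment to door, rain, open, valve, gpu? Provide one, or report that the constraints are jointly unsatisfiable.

Unsatisfiable — no assignment works.

Case valve = True:
  Constraint (5) is violated (valve=T) — contradiction.
Case valve = False:
  Constraint (9) is violated (valve=F) — contradiction.
Both cases fail — unsatisfiable.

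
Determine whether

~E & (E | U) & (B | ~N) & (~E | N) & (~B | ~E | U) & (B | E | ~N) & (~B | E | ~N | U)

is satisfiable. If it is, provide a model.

N = False; B = True; U = True; E = False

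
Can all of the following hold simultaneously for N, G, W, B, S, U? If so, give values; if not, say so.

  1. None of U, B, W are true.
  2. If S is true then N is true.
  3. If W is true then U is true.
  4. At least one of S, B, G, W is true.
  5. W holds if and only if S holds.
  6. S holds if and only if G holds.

Case W = True:
  Constraint (1) is violated (W=T) — contradiction.
Case W = False:
  (1) forces U = False.
  (1) forces B = False.
  (5) with W=F forces S = False.
  (4) with S=F, B=F, W=F forces G = True.
  Constraint (6) is violated (S=F, G=T) — contradiction.
Both cases fail — unsatisfiable.

No satisfying assignment exists.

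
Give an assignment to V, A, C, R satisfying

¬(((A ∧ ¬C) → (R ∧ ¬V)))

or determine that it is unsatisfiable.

V=T, A=T, C=F, R=T

  ¬(((A ∧ ¬C) → (R ∧ ¬V))) = True
    (A ∧ ¬C) → (R ∧ ¬V) = False
      A ∧ ¬C = True
        ¬C = True
      R ∧ ¬V = False
        ¬V = False
The formula evaluates to True.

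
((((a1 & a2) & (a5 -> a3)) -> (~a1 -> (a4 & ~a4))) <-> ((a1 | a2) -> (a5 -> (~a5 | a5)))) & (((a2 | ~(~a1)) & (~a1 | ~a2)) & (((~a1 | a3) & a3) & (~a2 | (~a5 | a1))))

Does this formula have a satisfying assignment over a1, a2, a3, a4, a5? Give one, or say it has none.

a1 = True; a2 = False; a3 = True; a4 = True; a5 = True

  (((a1 & a2) & (a5 -> a3)) -> (~a1 -> (a4 & ~a4))) <-> ((a1 | a2) -> (a5 -> (~a5 | a5))) = True
    ((a1 & a2) & (a5 -> a3)) -> (~a1 -> (a4 & ~a4)) = True
      (a1 & a2) & (a5 -> a3) = False
        a1 & a2 = False
        a5 -> a3 = True
      ~a1 -> (a4 & ~a4) = True
        ~a1 = False
        a4 & ~a4 = False
          ~a4 = False
    (a1 | a2) -> (a5 -> (~a5 | a5)) = True
      a1 | a2 = True
      a5 -> (~a5 | a5) = True
        ~a5 | a5 = True
          ~a5 = False
  ((a2 | ~(~a1)) & (~a1 | ~a2)) & (((~a1 | a3) & a3) & (~a2 | (~a5 | a1))) = True
    (a2 | ~(~a1)) & (~a1 | ~a2) = True
      a2 | ~(~a1) = True
        ~(~a1) = True
          ~a1 = False
      ~a1 | ~a2 = True
        ~a1 = False
        ~a2 = True
    ((~a1 | a3) & a3) & (~a2 | (~a5 | a1)) = True
      (~a1 | a3) & a3 = True
        ~a1 | a3 = True
          ~a1 = False
      ~a2 | (~a5 | a1) = True
        ~a2 = True
        ~a5 | a1 = True
          ~a5 = False
Both conjuncts True, so the formula holds.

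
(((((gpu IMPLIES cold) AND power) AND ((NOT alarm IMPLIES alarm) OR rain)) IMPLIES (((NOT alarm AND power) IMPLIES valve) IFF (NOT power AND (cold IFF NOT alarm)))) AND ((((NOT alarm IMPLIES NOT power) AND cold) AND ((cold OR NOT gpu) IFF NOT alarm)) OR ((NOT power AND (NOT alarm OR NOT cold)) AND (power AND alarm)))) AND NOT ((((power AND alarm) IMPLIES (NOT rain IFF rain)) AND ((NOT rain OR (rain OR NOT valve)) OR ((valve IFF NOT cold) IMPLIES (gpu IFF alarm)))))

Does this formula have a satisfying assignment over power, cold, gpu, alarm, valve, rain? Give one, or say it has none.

No satisfying assignment exists.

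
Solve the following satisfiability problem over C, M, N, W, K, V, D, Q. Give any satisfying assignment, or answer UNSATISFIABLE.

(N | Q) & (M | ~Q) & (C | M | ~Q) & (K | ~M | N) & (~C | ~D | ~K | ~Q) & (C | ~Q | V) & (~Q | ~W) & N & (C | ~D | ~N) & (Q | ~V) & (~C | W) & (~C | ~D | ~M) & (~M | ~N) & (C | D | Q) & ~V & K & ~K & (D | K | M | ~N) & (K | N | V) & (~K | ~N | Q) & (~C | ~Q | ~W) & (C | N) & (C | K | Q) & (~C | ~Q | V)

Unsatisfiable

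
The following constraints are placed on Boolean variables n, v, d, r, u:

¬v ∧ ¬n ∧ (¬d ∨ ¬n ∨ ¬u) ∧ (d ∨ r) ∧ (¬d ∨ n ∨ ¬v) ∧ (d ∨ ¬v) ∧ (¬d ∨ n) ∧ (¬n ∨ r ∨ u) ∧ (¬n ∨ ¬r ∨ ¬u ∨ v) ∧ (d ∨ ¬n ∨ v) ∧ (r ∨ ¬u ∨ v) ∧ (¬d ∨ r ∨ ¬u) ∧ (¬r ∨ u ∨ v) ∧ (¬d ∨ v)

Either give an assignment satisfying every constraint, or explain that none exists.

n=F, v=F, d=F, r=T, u=T

Unit clause (¬v) forces v = False.
Unit clause (¬n) forces n = False.
In (¬d ∨ n) only ¬d is left, so d = False.
In (d ∨ r) only r is left, so r = True.
In (¬r ∨ u ∨ v) only u is left, so u = True.
All clauses satisfied.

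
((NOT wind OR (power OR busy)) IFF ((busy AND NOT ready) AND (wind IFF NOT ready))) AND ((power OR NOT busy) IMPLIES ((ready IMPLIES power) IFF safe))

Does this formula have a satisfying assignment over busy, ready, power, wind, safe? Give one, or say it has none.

busy = True, ready = False, power = True, wind = True, safe = True

  (NOT wind OR (power OR busy)) IFF ((busy AND NOT ready) AND (wind IFF NOT ready)) = True
    NOT wind OR (power OR busy) = True
      NOT wind = False
      power OR busy = True
    (busy AND NOT ready) AND (wind IFF NOT ready) = True
      busy AND NOT ready = True
        NOT ready = True
      wind IFF NOT ready = True
        NOT ready = True
  (power OR NOT busy) IMPLIES ((ready IMPLIES power) IFF safe) = True
    power OR NOT busy = True
      NOT busy = False
    (ready IMPLIES power) IFF safe = True
      ready IMPLIES power = True
Both conjuncts True, so the formula holds.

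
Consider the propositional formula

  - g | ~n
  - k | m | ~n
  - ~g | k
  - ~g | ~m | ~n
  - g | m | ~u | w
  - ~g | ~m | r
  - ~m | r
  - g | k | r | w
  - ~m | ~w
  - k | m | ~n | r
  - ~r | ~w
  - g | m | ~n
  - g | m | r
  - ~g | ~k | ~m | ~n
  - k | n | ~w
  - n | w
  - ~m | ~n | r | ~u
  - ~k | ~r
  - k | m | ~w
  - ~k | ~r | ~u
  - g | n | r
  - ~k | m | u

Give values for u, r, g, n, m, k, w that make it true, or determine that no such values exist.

Set u = True.
Try r = True:
  (~r | ~w) forces w = False.
  (n | w) forces n = True.
  (g | ~n) forces g = True.
  (~g | k) forces k = True.
  clause (~k | ~r) is falsified — backtrack.
So r = False.
  then (~m | r) forces m = False.
  then (g | m | r) forces g = True.
  then (~g | k) forces k = True.
Set n = False.
  then (n | w) forces w = True.
All clauses satisfied.

u = True; r = False; g = True; n = False; m = False; k = True; w = True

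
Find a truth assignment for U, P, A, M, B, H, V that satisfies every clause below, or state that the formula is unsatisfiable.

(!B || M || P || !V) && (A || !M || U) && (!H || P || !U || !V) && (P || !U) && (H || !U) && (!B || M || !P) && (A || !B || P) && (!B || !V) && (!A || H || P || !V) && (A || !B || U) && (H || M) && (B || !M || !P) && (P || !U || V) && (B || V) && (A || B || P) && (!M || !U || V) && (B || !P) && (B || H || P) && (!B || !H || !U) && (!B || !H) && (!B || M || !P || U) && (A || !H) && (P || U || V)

U = False; P = False; A = True; M = False; B = False; H = True; V = True

Try U = True:
  (P || !U) forces P = True.
  (H || !U) forces H = True.
  (B || !P) forces B = True.
  clause (!B || !H || !U) is falsified — backtrack.
So U = False.
Set P = False.
  then (P || U || V) forces V = True.
  then (!B || !V) forces B = False.
  then (A || B || P) forces A = True.
  then (B || H || P) forces H = True.
Set M = False.
All clauses satisfied.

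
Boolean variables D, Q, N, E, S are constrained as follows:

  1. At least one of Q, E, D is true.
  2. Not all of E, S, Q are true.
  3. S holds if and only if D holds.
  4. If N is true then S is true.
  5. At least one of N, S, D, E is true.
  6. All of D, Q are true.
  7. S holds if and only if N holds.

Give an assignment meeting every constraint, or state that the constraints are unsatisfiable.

D = True, Q = True, N = True, E = False, S = True

  (1) {Q, E, D}: 2 true — at least one ✓
  (2) {E, S, Q}: 2/3 true — not all ✓
  (3) S=T, D=T — same ✓
  (4) N=T ⇒ S: T ✓
  (5) {N, S, D, E}: 3 true — at least one ✓
  (6) {D, Q}: all 2 true ✓
  (7) S=T, N=T — same ✓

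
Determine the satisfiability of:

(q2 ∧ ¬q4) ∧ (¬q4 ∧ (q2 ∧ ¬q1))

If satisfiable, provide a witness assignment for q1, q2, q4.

q1: False, q2: True, q4: False

  q2 ∧ ¬q4 = True
    ¬q4 = True
  ¬q4 ∧ (q2 ∧ ¬q1) = True
    ¬q4 = True
    q2 ∧ ¬q1 = True
      ¬q1 = True
Both conjuncts True, so the formula holds.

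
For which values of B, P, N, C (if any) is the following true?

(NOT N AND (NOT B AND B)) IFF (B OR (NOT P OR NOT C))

B: False, P: True, N: True, C: True

  (NOT N AND (NOT B AND B)) IFF (B OR (NOT P OR NOT C)) = True
    NOT N AND (NOT B AND B) = False
      NOT N = False
      NOT B AND B = False
        NOT B = True
    B OR (NOT P OR NOT C) = False
      NOT P OR NOT C = False
        NOT P = False
        NOT C = False
The formula evaluates to True.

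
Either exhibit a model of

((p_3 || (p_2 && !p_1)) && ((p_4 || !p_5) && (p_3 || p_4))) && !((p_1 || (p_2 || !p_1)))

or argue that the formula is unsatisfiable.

The formula is unsatisfiable.

The conjunct !((p_1 || (p_2 || !p_1))) is unsatisfiable on its own:
  p_1=F, p_2=F: evaluates to False.
  p_1=F, p_2=T: evaluates to False.
  p_1=T, p_2=F: evaluates to False.
  p_1=T, p_2=T: evaluates to False.
So the whole conjunction is unsatisfiable.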